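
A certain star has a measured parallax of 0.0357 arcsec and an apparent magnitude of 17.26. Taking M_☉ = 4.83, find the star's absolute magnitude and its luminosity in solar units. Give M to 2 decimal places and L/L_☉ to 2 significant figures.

d = 1/p = 1/0.0357″ = 28.01 pc
M = m − 5 log₁₀ d + 5 = 17.26 − 5·1.4473 + 5 = 15.023
M − M_☉ = 15.023 − 4.83 = 10.193
L/L_☉ = 10^(−0.4 × 10.193) = 8.369×10^-5

M ≈ 15.02; L/L_☉ ≈ 8.4×10^-5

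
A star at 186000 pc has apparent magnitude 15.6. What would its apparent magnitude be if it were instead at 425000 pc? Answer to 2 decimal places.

m ≈ 17.39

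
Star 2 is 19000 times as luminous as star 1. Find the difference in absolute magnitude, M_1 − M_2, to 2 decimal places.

Pogson: ΔM = −2.5 log₁₀(ratio) = −2.5 log₁₀(19000) = −2.5 × 4.2788 = -10.697
Star 2 is brighter so has the smaller magnitude: M_1 − M_2 is positive.

M_1 − M_2 ≈ 10.70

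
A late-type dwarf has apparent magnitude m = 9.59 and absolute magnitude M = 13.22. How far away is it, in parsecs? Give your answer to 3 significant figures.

d ≈ 1.88 pc

μ = m − M = -3.630
m − M = 5 log₁₀ d − 5
log₁₀ d = (m − M)/5 + 1 = 0.2740
d = 10^0.2740 = 1.879 pc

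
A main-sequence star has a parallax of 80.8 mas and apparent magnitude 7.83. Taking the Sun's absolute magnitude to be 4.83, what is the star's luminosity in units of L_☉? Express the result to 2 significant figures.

d = 1/p = 1000/80.8 mas = 12.38 pc
M = m − 5 log₁₀ d + 5 = 7.83 − 5·1.0926 + 5 = 7.367
M − M_☉ = 7.367 − 4.83 = 2.537
L/L_☉ = 10^(−0.4 × 2.537) = 0.09664

L/L_☉ ≈ 0.097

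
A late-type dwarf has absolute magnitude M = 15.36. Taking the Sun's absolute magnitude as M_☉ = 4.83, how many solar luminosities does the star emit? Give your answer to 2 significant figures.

L/L_☉ ≈ 6.1×10^-5

M − M_☉ = 15.36 − 4.83 = 10.530
L/L_☉ = 10^(−0.4 (M − M_☉)) = 10^-4.212 = 6.138×10^-5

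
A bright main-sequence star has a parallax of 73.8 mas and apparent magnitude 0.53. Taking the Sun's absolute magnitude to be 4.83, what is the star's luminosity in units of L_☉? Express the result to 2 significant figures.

L/L_☉ ≈ 96

d = 1/p = 1000/73.8 mas = 13.55 pc
M = m − 5 log₁₀ d + 5 = 0.53 − 5·1.1319 + 5 = -0.130
M − M_☉ = -0.130 − 4.83 = -4.960
L/L_☉ = 10^(−0.4 × -4.960) = 96.36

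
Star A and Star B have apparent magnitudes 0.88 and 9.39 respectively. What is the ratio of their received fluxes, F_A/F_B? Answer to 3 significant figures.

Magnitude difference = -8.51
Flux ratio = 10^(−0.4 Δm) = 10^(−0.4 × -8.51) = 10^3.404 = 2535

F_A/F_B ≈ 2540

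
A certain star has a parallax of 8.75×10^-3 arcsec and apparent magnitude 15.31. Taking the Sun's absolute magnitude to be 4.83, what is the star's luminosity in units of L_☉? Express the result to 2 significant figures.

L/L_☉ ≈ 8.4×10^-3

d = 1/p = 1/8.75×10^-3″ = 114.3 pc
M = m − 5 log₁₀ d + 5 = 15.31 − 5·2.0580 + 5 = 10.020
M − M_☉ = 10.020 − 4.83 = 5.190
L/L_☉ = 10^(−0.4 × 5.190) = 8.394×10^-3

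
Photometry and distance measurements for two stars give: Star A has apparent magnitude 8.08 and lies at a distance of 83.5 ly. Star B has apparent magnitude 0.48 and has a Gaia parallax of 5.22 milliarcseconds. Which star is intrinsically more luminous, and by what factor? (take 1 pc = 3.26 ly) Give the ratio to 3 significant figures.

Star B is more luminous, by a factor of 61300.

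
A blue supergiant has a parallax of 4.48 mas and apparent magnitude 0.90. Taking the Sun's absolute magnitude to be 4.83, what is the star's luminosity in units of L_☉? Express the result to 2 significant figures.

L/L_☉ ≈ 19000

d = 1/p = 1000/4.48 mas = 223.2 pc
M = m − 5 log₁₀ d + 5 = 0.90 − 5·2.3487 + 5 = -5.844
M − M_☉ = -5.844 − 4.83 = -10.674
L/L_☉ = 10^(−0.4 × -10.674) = 18600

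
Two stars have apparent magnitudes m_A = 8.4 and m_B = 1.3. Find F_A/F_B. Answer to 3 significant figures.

F_A/F_B ≈ 1.45×10^-3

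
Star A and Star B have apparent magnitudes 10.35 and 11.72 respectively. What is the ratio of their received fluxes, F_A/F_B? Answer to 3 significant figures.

F_A/F_B ≈ 3.53

Magnitude difference = -1.37
Flux ratio = 10^(−0.4 Δm) = 10^(−0.4 × -1.37) = 10^0.548 = 3.532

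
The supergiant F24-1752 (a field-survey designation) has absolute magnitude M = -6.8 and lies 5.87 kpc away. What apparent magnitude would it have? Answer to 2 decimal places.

m ≈ 7.04

d = 5.87 kpc = 5870 pc
m = M + 5 log₁₀ d − 5 = -6.8 + 5·3.7686 − 5 = 7.043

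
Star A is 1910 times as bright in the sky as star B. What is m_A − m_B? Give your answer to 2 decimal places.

Pogson: Δm = −2.5 log₁₀(ratio) = −2.5 log₁₀(1910) = −2.5 × 3.2810 = -8.203
Star A is brighter, so it has the smaller magnitude: the difference is negative.

m_A − m_B ≈ -8.20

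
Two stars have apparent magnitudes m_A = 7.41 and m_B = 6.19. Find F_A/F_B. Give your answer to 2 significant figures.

F_A/F_B ≈ 0.33

Magnitude difference = 1.22
Flux ratio = 10^(−0.4 Δm) = 10^(−0.4 × 1.22) = 10^-0.488 = 0.3251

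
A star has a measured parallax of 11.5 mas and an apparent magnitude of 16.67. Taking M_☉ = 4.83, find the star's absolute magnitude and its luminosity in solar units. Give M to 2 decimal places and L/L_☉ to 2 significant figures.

M ≈ 11.97; L/L_☉ ≈ 1.4×10^-3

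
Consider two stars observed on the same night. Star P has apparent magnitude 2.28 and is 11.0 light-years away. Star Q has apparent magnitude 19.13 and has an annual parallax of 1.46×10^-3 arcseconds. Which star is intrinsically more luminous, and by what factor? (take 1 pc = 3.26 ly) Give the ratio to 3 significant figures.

Star P is more luminous, by a factor of 133.

Star P: d = 11.0 ly / 3.26 = 3.374 pc
Star P: M = m − 5 log₁₀ d + 5 = 2.28 − 5·0.5282 + 5 = 4.639
Star Q: d = 1/p = 1/1.46×10^-3″ = 684.9 pc
Star Q: M = m − 5 log₁₀ d + 5 = 19.13 − 5·2.8356 + 5 = 9.952
ΔM = M_P − M_Q = 4.639 − (9.952) = -5.313; smaller M is more luminous → Star P.
L ratio = 10^(0.4 |ΔM|) = 10^2.125 = 133.4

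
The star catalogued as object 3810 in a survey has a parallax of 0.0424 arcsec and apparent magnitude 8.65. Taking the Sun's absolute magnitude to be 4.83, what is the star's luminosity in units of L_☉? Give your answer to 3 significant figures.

L/L_☉ ≈ 0.165

d = 1/p = 1/0.0424″ = 23.58 pc
M = m − 5 log₁₀ d + 5 = 8.65 − 5·1.3726 + 5 = 6.787
M − M_☉ = 6.787 − 4.83 = 1.957
L/L_☉ = 10^(−0.4 × 1.957) = 0.1649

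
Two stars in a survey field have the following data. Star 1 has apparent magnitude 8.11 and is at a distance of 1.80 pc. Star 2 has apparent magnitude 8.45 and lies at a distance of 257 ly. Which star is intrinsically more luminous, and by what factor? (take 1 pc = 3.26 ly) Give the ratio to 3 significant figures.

Star 1: M = m − 5 log₁₀ d + 5 = 8.11 − 5·0.2553 + 5 = 11.834
Star 2: d = 257 ly / 3.26 = 78.83 pc
Star 2: M = m − 5 log₁₀ d + 5 = 8.45 − 5·1.8967 + 5 = 3.966
ΔM = M_1 − M_2 = 11.834 − (3.966) = 7.867; smaller M is more luminous → Star 2.
L ratio = 10^(0.4 |ΔM|) = 10^3.147 = 1402

Star 2 is more luminous, by a factor of 1400.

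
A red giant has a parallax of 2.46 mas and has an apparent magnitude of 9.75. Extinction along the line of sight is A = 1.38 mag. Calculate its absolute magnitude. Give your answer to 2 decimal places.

M ≈ 0.32

p = 2.46 mas = 2.46×10^-3″ → d = 1/p = 406.5 pc
5 log₁₀(d/10 pc) = 5 log₁₀(406.5) − 5 = 8.045
M = m − 5 log₁₀(d/10) − A = 9.75 − 8.045 − 1.38 = 0.325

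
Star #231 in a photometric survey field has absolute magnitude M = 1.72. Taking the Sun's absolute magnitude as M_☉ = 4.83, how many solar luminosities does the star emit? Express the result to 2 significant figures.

L/L_☉ ≈ 18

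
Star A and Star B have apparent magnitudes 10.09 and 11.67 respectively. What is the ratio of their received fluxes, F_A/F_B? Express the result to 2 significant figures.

Magnitude difference = -1.58
Flux ratio = 10^(−0.4 Δm) = 10^(−0.4 × -1.58) = 10^0.632 = 4.285

F_A/F_B ≈ 4.3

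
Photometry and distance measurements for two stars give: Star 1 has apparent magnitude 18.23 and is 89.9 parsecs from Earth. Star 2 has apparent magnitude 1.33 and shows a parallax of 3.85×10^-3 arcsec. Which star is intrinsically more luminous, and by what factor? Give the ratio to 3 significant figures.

Star 1: M = m − 5 log₁₀ d + 5 = 18.23 − 5·1.9538 + 5 = 13.461
Star 2: d = 1/p = 1/3.85×10^-3″ = 259.7 pc
Star 2: M = m − 5 log₁₀ d + 5 = 1.33 − 5·2.4145 + 5 = -5.743
ΔM = M_1 − M_2 = 13.461 − (-5.743) = 19.204; smaller M is more luminous → Star 2.
L ratio = 10^(0.4 |ΔM|) = 10^7.682 = 4.804×10^7

Star 2 is more luminous, by a factor of 4.80×10^7.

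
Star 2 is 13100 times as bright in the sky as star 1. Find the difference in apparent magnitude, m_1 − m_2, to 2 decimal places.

Pogson: Δm = −2.5 log₁₀(ratio) = −2.5 log₁₀(13100) = −2.5 × 4.1173 = -10.293
Star 2 is brighter so has the smaller magnitude: m_1 − m_2 is positive.

m_1 − m_2 ≈ 10.29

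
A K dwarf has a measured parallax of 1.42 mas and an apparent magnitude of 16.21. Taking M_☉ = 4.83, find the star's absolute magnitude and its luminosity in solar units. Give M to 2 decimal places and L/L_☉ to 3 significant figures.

M ≈ 6.97; L/L_☉ ≈ 0.139

d = 1/p = 1000/1.42 mas = 704.2 pc
M = m − 5 log₁₀ d + 5 = 16.21 − 5·2.8477 + 5 = 6.971
M − M_☉ = 6.971 − 4.83 = 2.141
L/L_☉ = 10^(−0.4 × 2.141) = 0.1391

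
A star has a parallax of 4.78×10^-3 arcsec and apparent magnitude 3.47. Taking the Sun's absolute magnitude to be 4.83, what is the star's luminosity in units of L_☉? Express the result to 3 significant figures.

d = 1/p = 1/4.78×10^-3″ = 209.2 pc
M = m − 5 log₁₀ d + 5 = 3.47 − 5·2.3206 + 5 = -3.133
M − M_☉ = -3.133 − 4.83 = -7.963
L/L_☉ = 10^(−0.4 × -7.963) = 1532

L/L_☉ ≈ 1530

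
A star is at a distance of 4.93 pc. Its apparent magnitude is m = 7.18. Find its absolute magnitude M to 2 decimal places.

M ≈ 8.72

5 log₁₀(d/10 pc) = 5 log₁₀(4.930) − 5 = -1.536
M = m − 5 log₁₀(d/10) = 7.18 + 1.536 = 8.716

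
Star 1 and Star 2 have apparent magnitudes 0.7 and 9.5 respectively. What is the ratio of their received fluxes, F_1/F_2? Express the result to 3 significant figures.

F_1/F_2 ≈ 3310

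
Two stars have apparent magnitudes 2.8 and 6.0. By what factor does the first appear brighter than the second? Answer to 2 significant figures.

Magnitude difference = -3.2
Flux ratio = 10^(−0.4 Δm) = 10^(−0.4 × -3.2) = 10^1.280 = 19.05

19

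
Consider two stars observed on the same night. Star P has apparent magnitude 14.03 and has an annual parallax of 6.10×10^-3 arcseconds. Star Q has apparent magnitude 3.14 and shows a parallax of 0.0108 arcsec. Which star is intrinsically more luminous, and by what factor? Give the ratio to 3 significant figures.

Star Q is more luminous, by a factor of 7240.

Star P: d = 1/p = 1/6.10×10^-3″ = 163.9 pc
Star P: M = m − 5 log₁₀ d + 5 = 14.03 − 5·2.2147 + 5 = 7.957
Star Q: d = 1/p = 1/0.0108″ = 92.59 pc
Star Q: M = m − 5 log₁₀ d + 5 = 3.14 − 5·1.9666 + 5 = -1.693
ΔM = M_P − M_Q = 7.957 − (-1.693) = 9.650; smaller M is more luminous → Star Q.
L ratio = 10^(0.4 |ΔM|) = 10^3.860 = 7241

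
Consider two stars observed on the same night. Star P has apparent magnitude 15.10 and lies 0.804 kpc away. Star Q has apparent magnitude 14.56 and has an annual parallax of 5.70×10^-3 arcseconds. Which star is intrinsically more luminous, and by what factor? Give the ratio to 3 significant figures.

Star P is more luminous, by a factor of 12.8.

Star P: d = 0.804 kpc = 804.0 pc
Star P: M = m − 5 log₁₀ d + 5 = 15.10 − 5·2.9053 + 5 = 5.574
Star Q: d = 1/p = 1/5.70×10^-3″ = 175.4 pc
Star Q: M = m − 5 log₁₀ d + 5 = 14.56 − 5·2.2441 + 5 = 8.339
ΔM = M_P − M_Q = 5.574 − (8.339) = -2.766; smaller M is more luminous → Star P.
L ratio = 10^(0.4 |ΔM|) = 10^1.106 = 12.77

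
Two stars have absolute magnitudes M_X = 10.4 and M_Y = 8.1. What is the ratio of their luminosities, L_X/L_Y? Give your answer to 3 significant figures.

L_X/L_Y ≈ 0.120

ΔM = M_X − M_Y = 2.3
L_X/L_Y = 10^(−0.4 ΔM) = 10^-0.920 = 0.1202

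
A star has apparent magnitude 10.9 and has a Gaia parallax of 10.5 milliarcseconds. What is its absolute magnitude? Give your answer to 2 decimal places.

M ≈ 6.01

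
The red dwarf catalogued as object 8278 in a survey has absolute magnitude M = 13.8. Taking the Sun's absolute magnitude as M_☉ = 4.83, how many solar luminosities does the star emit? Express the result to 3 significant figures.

L/L_☉ ≈ 2.58×10^-4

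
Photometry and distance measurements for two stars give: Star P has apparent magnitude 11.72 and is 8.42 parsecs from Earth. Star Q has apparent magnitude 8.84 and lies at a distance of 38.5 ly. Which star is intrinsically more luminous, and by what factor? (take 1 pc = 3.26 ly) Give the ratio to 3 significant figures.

Star Q is more luminous, by a factor of 27.9.

Star P: M = m − 5 log₁₀ d + 5 = 11.72 − 5·0.9253 + 5 = 12.093
Star Q: d = 38.5 ly / 3.26 = 11.81 pc
Star Q: M = m − 5 log₁₀ d + 5 = 8.84 − 5·1.0722 + 5 = 8.479
ΔM = M_P − M_Q = 12.093 − (8.479) = 3.615; smaller M is more luminous → Star Q.
L ratio = 10^(0.4 |ΔM|) = 10^1.446 = 27.92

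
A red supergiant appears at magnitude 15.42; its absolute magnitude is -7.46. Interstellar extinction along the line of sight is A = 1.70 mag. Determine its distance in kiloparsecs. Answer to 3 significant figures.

m − M = 5 log₁₀(d/10 pc) + A  ⇒  15.42 − (-7.46) − 1.70 = 5 log₁₀(d/10)
21.180 = 5 log₁₀(d/10)
log₁₀ d = (m − M − A)/5 + 1 = 5.2360
d = 10^5.2360 = 172200 pc
= 172.2 kpc

d ≈ 172 kpc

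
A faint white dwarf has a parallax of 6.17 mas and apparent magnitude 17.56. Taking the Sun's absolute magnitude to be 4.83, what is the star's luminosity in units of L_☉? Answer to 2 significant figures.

d = 1/p = 1000/6.17 mas = 162.1 pc
M = m − 5 log₁₀ d + 5 = 17.56 − 5·2.2097 + 5 = 11.511
M − M_☉ = 11.511 − 4.83 = 6.681
L/L_☉ = 10^(−0.4 × 6.681) = 2.125×10^-3

L/L_☉ ≈ 2.1×10^-3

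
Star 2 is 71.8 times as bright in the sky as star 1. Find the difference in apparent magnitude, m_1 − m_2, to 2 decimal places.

m_1 − m_2 ≈ 4.64

Pogson: Δm = −2.5 log₁₀(ratio) = −2.5 log₁₀(71.8) = −2.5 × 1.8561 = -4.640
Star 2 is brighter so has the smaller magnitude: m_1 − m_2 is positive.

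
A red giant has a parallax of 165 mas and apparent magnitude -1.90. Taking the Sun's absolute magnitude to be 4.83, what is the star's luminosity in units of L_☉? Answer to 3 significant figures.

L/L_☉ ≈ 181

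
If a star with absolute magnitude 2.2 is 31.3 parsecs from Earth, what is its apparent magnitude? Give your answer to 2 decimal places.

m ≈ 4.68

m = M + 5 log₁₀ d − 5 = 2.2 + 5·1.4955 − 5 = 4.678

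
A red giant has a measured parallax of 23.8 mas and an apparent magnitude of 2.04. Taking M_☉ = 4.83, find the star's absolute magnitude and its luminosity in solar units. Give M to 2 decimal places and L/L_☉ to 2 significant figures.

M ≈ -1.08; L/L_☉ ≈ 230

d = 1/p = 1000/23.8 mas = 42.02 pc
M = m − 5 log₁₀ d + 5 = 2.04 − 5·1.6234 + 5 = -1.077
M − M_☉ = -1.077 − 4.83 = -5.907
L/L_☉ = 10^(−0.4 × -5.907) = 230.6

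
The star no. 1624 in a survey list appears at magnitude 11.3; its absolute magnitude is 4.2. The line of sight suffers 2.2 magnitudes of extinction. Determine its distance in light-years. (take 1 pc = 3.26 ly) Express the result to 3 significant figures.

d ≈ 311 ly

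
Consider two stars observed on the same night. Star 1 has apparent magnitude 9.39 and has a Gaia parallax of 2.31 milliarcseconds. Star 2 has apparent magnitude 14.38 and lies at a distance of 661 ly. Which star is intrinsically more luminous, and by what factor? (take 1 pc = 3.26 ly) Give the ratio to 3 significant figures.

Star 1 is more luminous, by a factor of 452.

Star 1: p = 2.31 mas = 2.31×10^-3″ → d = 1/p = 432.9 pc
Star 1: M = m − 5 log₁₀ d + 5 = 9.39 − 5·2.6364 + 5 = 1.208
Star 2: d = 661 ly / 3.26 = 202.8 pc
Star 2: M = m − 5 log₁₀ d + 5 = 14.38 − 5·2.3070 + 5 = 7.845
ΔM = M_1 − M_2 = 1.208 − (7.845) = -6.637; smaller M is more luminous → Star 1.
L ratio = 10^(0.4 |ΔM|) = 10^2.655 = 451.7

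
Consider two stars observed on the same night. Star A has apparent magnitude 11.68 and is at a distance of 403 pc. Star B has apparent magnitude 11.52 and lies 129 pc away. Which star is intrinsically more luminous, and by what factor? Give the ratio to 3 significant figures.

Star A is more luminous, by a factor of 8.42.

Star A: M = m − 5 log₁₀ d + 5 = 11.68 − 5·2.6053 + 5 = 3.653
Star B: M = m − 5 log₁₀ d + 5 = 11.52 − 5·2.1106 + 5 = 5.967
ΔM = M_A − M_B = 3.653 − (5.967) = -2.314; smaller M is more luminous → Star A.
L ratio = 10^(0.4 |ΔM|) = 10^0.925 = 8.422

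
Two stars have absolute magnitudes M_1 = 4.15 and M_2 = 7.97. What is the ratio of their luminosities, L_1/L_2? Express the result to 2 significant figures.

L_1/L_2 ≈ 34

ΔM = M_1 − M_2 = -3.82
L_1/L_2 = 10^(−0.4 ΔM) = 10^1.528 = 33.73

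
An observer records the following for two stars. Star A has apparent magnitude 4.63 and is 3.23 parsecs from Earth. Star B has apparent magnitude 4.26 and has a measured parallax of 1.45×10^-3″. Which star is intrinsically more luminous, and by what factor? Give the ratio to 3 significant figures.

Star B is more luminous, by a factor of 64100.

Star A: M = m − 5 log₁₀ d + 5 = 4.63 − 5·0.5092 + 5 = 7.084
Star B: d = 1/p = 1/1.45×10^-3″ = 689.7 pc
Star B: M = m − 5 log₁₀ d + 5 = 4.26 − 5·2.8386 + 5 = -4.933
ΔM = M_A − M_B = 7.084 − (-4.933) = 12.017; smaller M is more luminous → Star B.
L ratio = 10^(0.4 |ΔM|) = 10^4.807 = 64100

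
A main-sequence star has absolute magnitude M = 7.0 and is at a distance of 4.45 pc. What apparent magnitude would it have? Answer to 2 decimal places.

m ≈ 5.24

m = M + 5 log₁₀ d − 5 = 7.0 + 5·0.6484 − 5 = 5.242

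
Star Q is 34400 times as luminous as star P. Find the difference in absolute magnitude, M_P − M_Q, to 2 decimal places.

M_P − M_Q ≈ 11.34

Pogson: ΔM = −2.5 log₁₀(ratio) = −2.5 log₁₀(34400) = −2.5 × 4.5366 = -11.341
Star Q is brighter so has the smaller magnitude: M_P − M_Q is positive.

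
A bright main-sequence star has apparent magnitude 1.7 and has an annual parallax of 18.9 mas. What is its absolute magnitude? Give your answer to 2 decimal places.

p = 18.9 mas = 0.0189″ → d = 1/p = 52.91 pc
5 log₁₀(d/10 pc) = 5 log₁₀(52.91) − 5 = 3.618
M = m − 5 log₁₀(d/10) = 1.7 − 3.618 = -1.918

M ≈ -1.92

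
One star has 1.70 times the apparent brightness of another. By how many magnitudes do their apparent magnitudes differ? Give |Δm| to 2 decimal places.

|Δm| ≈ 0.58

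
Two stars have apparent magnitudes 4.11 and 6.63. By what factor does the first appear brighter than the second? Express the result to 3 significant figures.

Magnitude difference = -2.52
Flux ratio = 10^(−0.4 Δm) = 10^(−0.4 × -2.52) = 10^1.008 = 10.19

10.2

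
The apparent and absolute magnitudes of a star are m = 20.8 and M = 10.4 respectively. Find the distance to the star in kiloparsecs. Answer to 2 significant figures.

d ≈ 1.2 kpc

μ = m − M = 10.400
m − M = 5 log₁₀ d − 5
log₁₀ d = (m − M)/5 + 1 = 3.0800
d = 10^3.0800 = 1202 pc
= 1.202 kpc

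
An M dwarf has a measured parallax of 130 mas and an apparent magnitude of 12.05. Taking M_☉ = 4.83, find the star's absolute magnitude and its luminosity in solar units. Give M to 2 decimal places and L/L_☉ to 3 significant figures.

M ≈ 12.62; L/L_☉ ≈ 7.66×10^-4

d = 1/p = 1000/130 mas = 7.692 pc
M = m − 5 log₁₀ d + 5 = 12.05 − 5·0.8861 + 5 = 12.620
M − M_☉ = 12.620 − 4.83 = 7.790
L/L_☉ = 10^(−0.4 × 7.790) = 7.658×10^-4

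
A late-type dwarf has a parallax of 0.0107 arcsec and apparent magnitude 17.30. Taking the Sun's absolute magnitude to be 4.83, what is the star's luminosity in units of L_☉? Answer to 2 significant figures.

d = 1/p = 1/0.0107″ = 93.46 pc
M = m − 5 log₁₀ d + 5 = 17.30 − 5·1.9706 + 5 = 12.447
M − M_☉ = 12.447 − 4.83 = 7.617
L/L_☉ = 10^(−0.4 × 7.617) = 8.979×10^-4

L/L_☉ ≈ 9.0×10^-4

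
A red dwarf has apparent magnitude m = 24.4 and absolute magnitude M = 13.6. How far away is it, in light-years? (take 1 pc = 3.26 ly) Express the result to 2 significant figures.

d ≈ 4700 ly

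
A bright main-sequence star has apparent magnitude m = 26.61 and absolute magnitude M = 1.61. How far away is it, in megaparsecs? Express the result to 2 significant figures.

d ≈ 1.0 Mpc

Distance modulus: m − M = 26.61 − (1.61) = 25.000
m − M = 5 log₁₀ d − 5
log₁₀ d = (m − M)/5 + 1 = 6.0000
d = 10^6.0000 = 1.000×10^6 pc
= 1.000 Mpc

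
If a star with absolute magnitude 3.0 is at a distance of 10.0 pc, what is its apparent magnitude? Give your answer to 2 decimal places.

m = M + 5 log₁₀ d − 5 = 3.0 + 5·1.0000 − 5 = 3.000

m ≈ 3.00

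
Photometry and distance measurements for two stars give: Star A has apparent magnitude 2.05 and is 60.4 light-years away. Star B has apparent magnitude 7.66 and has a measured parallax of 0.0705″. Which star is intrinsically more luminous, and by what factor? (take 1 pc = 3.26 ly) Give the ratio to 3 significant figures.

Star A: d = 60.4 ly / 3.26 = 18.53 pc
Star A: M = m − 5 log₁₀ d + 5 = 2.05 − 5·1.2678 + 5 = 0.711
Star B: d = 1/p = 1/0.0705″ = 14.18 pc
Star B: M = m − 5 log₁₀ d + 5 = 7.66 − 5·1.1518 + 5 = 6.901
ΔM = M_A − M_B = 0.711 − (6.901) = -6.190; smaller M is more luminous → Star A.
L ratio = 10^(0.4 |ΔM|) = 10^2.476 = 299.2

Star A is more luminous, by a factor of 299.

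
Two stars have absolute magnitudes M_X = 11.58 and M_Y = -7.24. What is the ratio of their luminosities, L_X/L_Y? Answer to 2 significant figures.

ΔM = M_X − M_Y = 18.82
L_X/L_Y = 10^(−0.4 ΔM) = 10^-7.528 = 2.965×10^-8

L_X/L_Y ≈ 3.0×10^-8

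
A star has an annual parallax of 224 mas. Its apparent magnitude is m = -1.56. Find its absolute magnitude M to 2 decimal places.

M ≈ 0.19

p = 224 mas = 0.224″ → d = 1/p = 4.464 pc
5 log₁₀(d/10 pc) = 5 log₁₀(4.464) − 5 = -1.751
M = m − 5 log₁₀(d/10) = -1.56 + 1.751 = 0.191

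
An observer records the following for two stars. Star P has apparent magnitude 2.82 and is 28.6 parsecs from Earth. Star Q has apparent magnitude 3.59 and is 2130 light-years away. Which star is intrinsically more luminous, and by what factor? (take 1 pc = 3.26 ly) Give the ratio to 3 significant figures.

Star P: M = m − 5 log₁₀ d + 5 = 2.82 − 5·1.4564 + 5 = 0.538
Star Q: d = 2130 ly / 3.26 = 653.4 pc
Star Q: M = m − 5 log₁₀ d + 5 = 3.59 − 5·2.8152 + 5 = -5.486
ΔM = M_P − M_Q = 0.538 − (-5.486) = 6.024; smaller M is more luminous → Star Q.
L ratio = 10^(0.4 |ΔM|) = 10^2.410 = 256.8

Star Q is more luminous, by a factor of 257.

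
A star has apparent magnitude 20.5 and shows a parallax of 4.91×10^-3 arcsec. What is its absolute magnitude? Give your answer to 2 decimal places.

M ≈ 13.96

d = 1/p = 1/4.91×10^-3″ = 203.7 pc
5 log₁₀(d/10 pc) = 5 log₁₀(203.7) − 5 = 6.545
M = m − 5 log₁₀(d/10) = 20.5 − 6.545 = 13.955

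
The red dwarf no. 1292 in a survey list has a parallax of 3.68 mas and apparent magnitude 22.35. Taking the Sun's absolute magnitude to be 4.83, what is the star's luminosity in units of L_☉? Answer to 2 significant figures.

d = 1/p = 1000/3.68 mas = 271.7 pc
M = m − 5 log₁₀ d + 5 = 22.35 − 5·2.4342 + 5 = 15.179
M − M_☉ = 15.179 − 4.83 = 10.349
L/L_☉ = 10^(−0.4 × 10.349) = 7.249×10^-5

L/L_☉ ≈ 7.2×10^-5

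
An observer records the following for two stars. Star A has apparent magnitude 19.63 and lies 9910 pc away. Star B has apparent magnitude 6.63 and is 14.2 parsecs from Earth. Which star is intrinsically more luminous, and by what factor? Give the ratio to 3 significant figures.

Star A is more luminous, by a factor of 3.07.

Star A: M = m − 5 log₁₀ d + 5 = 19.63 − 5·3.9961 + 5 = 4.650
Star B: M = m − 5 log₁₀ d + 5 = 6.63 − 5·1.1523 + 5 = 5.869
ΔM = M_A − M_B = 4.650 − (5.869) = -1.219; smaller M is more luminous → Star A.
L ratio = 10^(0.4 |ΔM|) = 10^0.488 = 3.073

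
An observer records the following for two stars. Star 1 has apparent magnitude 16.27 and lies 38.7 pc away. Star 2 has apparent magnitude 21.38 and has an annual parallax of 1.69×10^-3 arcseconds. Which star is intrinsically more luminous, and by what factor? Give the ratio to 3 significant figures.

Star 2 is more luminous, by a factor of 2.11.

Star 1: M = m − 5 log₁₀ d + 5 = 16.27 − 5·1.5877 + 5 = 13.331
Star 2: d = 1/p = 1/1.69×10^-3″ = 591.7 pc
Star 2: M = m − 5 log₁₀ d + 5 = 21.38 − 5·2.7721 + 5 = 12.519
ΔM = M_1 − M_2 = 13.331 − (12.519) = 0.812; smaller M is more luminous → Star 2.
L ratio = 10^(0.4 |ΔM|) = 10^0.325 = 2.113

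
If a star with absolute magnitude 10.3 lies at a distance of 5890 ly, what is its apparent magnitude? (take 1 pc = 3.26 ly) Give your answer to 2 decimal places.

m ≈ 21.58

d = 5890 ly / 3.26 = 1807 pc
m = M + 5 log₁₀ d − 5 = 10.3 + 5·3.2569 − 5 = 21.584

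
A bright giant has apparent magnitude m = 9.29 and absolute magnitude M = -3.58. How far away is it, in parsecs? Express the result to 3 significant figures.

d ≈ 3750 pc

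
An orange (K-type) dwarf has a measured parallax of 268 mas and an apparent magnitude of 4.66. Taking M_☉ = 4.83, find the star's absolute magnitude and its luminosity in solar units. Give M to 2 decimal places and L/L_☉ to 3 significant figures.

M ≈ 6.80; L/L_☉ ≈ 0.163

d = 1/p = 1000/268 mas = 3.731 pc
M = m − 5 log₁₀ d + 5 = 4.66 − 5·0.5719 + 5 = 6.801
M − M_☉ = 6.801 − 4.83 = 1.971
L/L_☉ = 10^(−0.4 × 1.971) = 0.1628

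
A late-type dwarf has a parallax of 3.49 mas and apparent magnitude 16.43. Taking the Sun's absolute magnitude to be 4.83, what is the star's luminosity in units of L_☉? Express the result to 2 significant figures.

L/L_☉ ≈ 0.019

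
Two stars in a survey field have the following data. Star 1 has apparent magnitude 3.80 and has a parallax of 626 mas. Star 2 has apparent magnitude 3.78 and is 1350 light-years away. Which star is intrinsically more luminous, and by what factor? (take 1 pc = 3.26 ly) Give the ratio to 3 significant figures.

Star 2 is more luminous, by a factor of 68500.

Star 1: p = 626 mas = 0.626″ → d = 1/p = 1.597 pc
Star 1: M = m − 5 log₁₀ d + 5 = 3.80 − 5·0.2034 + 5 = 7.783
Star 2: d = 1350 ly / 3.26 = 414.1 pc
Star 2: M = m − 5 log₁₀ d + 5 = 3.78 − 5·2.6171 + 5 = -4.306
ΔM = M_1 − M_2 = 7.783 − (-4.306) = 12.088; smaller M is more luminous → Star 2.
L ratio = 10^(0.4 |ΔM|) = 10^4.835 = 68450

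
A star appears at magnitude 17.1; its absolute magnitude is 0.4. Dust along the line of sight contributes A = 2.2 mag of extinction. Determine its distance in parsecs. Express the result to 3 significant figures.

d ≈ 7940 pc

m − M = 5 log₁₀(d/10 pc) + A  ⇒  17.1 − (0.4) − 2.2 = 5 log₁₀(d/10)
14.500 = 5 log₁₀(d/10)
log₁₀ d = (m − M − A)/5 + 1 = 3.9000
d = 10^3.9000 = 7943 pc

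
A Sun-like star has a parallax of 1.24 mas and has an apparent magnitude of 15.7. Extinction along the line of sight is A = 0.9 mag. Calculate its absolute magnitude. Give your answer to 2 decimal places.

M ≈ 5.27

p = 1.24 mas = 1.24×10^-3″ → d = 1/p = 806.5 pc
5 log₁₀(d/10 pc) = 5 log₁₀(806.5) − 5 = 9.533
M = m − 5 log₁₀(d/10) − A = 15.7 − 9.533 − 0.9 = 5.267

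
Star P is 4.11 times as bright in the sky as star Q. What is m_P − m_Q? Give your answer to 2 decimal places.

Pogson: Δm = −2.5 log₁₀(ratio) = −2.5 log₁₀(4.11) = −2.5 × 0.6138 = -1.535
Star P is brighter, so it has the smaller magnitude: the difference is negative.

m_P − m_Q ≈ -1.53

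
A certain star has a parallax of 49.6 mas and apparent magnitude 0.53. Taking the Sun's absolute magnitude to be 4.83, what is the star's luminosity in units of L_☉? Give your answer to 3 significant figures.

d = 1/p = 1000/49.6 mas = 20.16 pc
M = m − 5 log₁₀ d + 5 = 0.53 − 5·1.3045 + 5 = -0.993
M − M_☉ = -0.993 − 4.83 = -5.823
L/L_☉ = 10^(−0.4 × -5.823) = 213.3

L/L_☉ ≈ 213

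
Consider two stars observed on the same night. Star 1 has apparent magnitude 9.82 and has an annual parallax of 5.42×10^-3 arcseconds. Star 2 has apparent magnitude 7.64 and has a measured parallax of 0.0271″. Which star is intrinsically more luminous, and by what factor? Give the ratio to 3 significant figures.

Star 1 is more luminous, by a factor of 3.36.

Star 1: d = 1/p = 1/5.42×10^-3″ = 184.5 pc
Star 1: M = m − 5 log₁₀ d + 5 = 9.82 − 5·2.2660 + 5 = 3.490
Star 2: d = 1/p = 1/0.0271″ = 36.90 pc
Star 2: M = m − 5 log₁₀ d + 5 = 7.64 − 5·1.5670 + 5 = 4.805
ΔM = M_1 − M_2 = 3.490 − (4.805) = -1.315; smaller M is more luminous → Star 1.
L ratio = 10^(0.4 |ΔM|) = 10^0.526 = 3.357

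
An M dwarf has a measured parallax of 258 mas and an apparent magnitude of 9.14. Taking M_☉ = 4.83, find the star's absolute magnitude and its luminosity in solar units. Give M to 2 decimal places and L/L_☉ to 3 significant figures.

M ≈ 11.20; L/L_☉ ≈ 2.84×10^-3

d = 1/p = 1000/258 mas = 3.876 pc
M = m − 5 log₁₀ d + 5 = 9.14 − 5·0.5884 + 5 = 11.198
M − M_☉ = 11.198 − 4.83 = 6.368
L/L_☉ = 10^(−0.4 × 6.368) = 2.836×10^-3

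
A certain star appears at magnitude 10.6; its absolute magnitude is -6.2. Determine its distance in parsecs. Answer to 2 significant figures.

μ = m − M = 16.800
m − M = 5 log₁₀ d − 5
log₁₀ d = (m − M)/5 + 1 = 4.3600
d = 10^4.3600 = 22910 pc

d ≈ 23000 pc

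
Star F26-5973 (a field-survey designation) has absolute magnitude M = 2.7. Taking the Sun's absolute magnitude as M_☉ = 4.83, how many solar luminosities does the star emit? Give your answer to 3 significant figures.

M − M_☉ = 2.7 − 4.83 = -2.130
L/L_☉ = 10^(−0.4 (M − M_☉)) = 10^0.852 = 7.112

L/L_☉ ≈ 7.11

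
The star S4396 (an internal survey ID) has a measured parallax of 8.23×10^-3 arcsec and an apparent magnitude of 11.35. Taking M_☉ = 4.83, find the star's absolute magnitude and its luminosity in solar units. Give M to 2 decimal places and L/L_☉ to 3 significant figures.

d = 1/p = 1/8.23×10^-3″ = 121.5 pc
M = m − 5 log₁₀ d + 5 = 11.35 − 5·2.0846 + 5 = 5.927
M − M_☉ = 5.927 − 4.83 = 1.097
L/L_☉ = 10^(−0.4 × 1.097) = 0.3641

M ≈ 5.93; L/L_☉ ≈ 0.364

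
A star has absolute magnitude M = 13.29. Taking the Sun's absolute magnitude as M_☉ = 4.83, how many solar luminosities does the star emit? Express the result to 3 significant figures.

L/L_☉ ≈ 4.13×10^-4

M − M_☉ = 13.29 − 4.83 = 8.460
L/L_☉ = 10^(−0.4 (M − M_☉)) = 10^-3.384 = 4.130×10^-4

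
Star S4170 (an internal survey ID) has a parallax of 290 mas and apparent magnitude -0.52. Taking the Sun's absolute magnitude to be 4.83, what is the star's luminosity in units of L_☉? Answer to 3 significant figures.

d = 1/p = 1000/290 mas = 3.448 pc
M = m − 5 log₁₀ d + 5 = -0.52 − 5·0.5376 + 5 = 1.792
M − M_☉ = 1.792 − 4.83 = -3.038
L/L_☉ = 10^(−0.4 × -3.038) = 16.41

L/L_☉ ≈ 16.4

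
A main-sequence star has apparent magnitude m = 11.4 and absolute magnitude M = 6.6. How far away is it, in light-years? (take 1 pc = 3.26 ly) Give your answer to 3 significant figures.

d ≈ 297 ly

μ = m − M = 4.800
m − M = 5 log₁₀ d − 5
log₁₀ d = (m − M)/5 + 1 = 1.9600
d = 10^1.9600 = 91.20 pc
= 297.3 ly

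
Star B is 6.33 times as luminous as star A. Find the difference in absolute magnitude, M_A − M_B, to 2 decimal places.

M_A − M_B ≈ 2.00

Pogson: ΔM = −2.5 log₁₀(ratio) = −2.5 log₁₀(6.33) = −2.5 × 0.8014 = -2.004
Star B is brighter so has the smaller magnitude: M_A − M_B is positive.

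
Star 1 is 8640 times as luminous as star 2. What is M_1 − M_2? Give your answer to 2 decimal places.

Pogson: ΔM = −2.5 log₁₀(ratio) = −2.5 log₁₀(8640) = −2.5 × 3.9365 = -9.841
Star 1 is brighter, so it has the smaller magnitude: the difference is negative.

M_1 − M_2 ≈ -9.84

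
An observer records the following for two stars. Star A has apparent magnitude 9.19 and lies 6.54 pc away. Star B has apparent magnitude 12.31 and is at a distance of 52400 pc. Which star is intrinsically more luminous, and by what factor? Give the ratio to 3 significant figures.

Star B is more luminous, by a factor of 3.63×10^6.

Star A: M = m − 5 log₁₀ d + 5 = 9.19 − 5·0.8156 + 5 = 10.112
Star B: M = m − 5 log₁₀ d + 5 = 12.31 − 5·4.7193 + 5 = -6.287
ΔM = M_A − M_B = 10.112 − (-6.287) = 16.399; smaller M is more luminous → Star B.
L ratio = 10^(0.4 |ΔM|) = 10^6.560 = 3.627×10^6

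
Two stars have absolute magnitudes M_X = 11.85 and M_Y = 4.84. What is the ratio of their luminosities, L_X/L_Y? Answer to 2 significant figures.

ΔM = M_X − M_Y = 7.01
L_X/L_Y = 10^(−0.4 ΔM) = 10^-2.804 = 1.570×10^-3

L_X/L_Y ≈ 1.6×10^-3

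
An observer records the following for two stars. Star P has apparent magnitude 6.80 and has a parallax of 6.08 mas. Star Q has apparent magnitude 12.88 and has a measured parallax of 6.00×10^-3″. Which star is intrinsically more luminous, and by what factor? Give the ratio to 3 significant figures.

Star P: p = 6.08 mas = 6.08×10^-3″ → d = 1/p = 164.5 pc
Star P: M = m − 5 log₁₀ d + 5 = 6.80 − 5·2.2161 + 5 = 0.720
Star Q: d = 1/p = 1/6.00×10^-3″ = 166.7 pc
Star Q: M = m − 5 log₁₀ d + 5 = 12.88 − 5·2.2218 + 5 = 6.771
ΔM = M_P − M_Q = 0.720 − (6.771) = -6.051; smaller M is more luminous → Star P.
L ratio = 10^(0.4 |ΔM|) = 10^2.420 = 263.3

Star P is more luminous, by a factor of 263.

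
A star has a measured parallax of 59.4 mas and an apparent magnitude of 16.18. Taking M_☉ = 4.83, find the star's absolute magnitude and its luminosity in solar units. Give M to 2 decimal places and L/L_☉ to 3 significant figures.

M ≈ 15.05; L/L_☉ ≈ 8.17×10^-5

d = 1/p = 1000/59.4 mas = 16.84 pc
M = m − 5 log₁₀ d + 5 = 16.18 − 5·1.2262 + 5 = 15.049
M − M_☉ = 15.049 − 4.83 = 10.219
L/L_☉ = 10^(−0.4 × 10.219) = 8.174×10^-5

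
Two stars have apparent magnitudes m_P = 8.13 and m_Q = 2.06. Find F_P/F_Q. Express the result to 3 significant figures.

F_P/F_Q ≈ 3.73×10^-3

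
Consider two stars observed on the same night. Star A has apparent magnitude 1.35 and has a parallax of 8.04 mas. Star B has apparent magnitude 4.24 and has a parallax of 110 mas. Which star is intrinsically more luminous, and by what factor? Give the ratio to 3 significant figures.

Star A: p = 8.04 mas = 8.04×10^-3″ → d = 1/p = 124.4 pc
Star A: M = m − 5 log₁₀ d + 5 = 1.35 − 5·2.0947 + 5 = -4.124
Star B: p = 110 mas = 0.110″ → d = 1/p = 9.091 pc
Star B: M = m − 5 log₁₀ d + 5 = 4.24 − 5·0.9586 + 5 = 4.447
ΔM = M_A − M_B = -4.124 − (4.447) = -8.571; smaller M is more luminous → Star A.
L ratio = 10^(0.4 |ΔM|) = 10^3.428 = 2681

Star A is more luminous, by a factor of 2680.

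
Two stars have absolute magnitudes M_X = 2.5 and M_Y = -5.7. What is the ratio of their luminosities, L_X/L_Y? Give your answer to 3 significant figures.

ΔM = M_X − M_Y = 8.2
L_X/L_Y = 10^(−0.4 ΔM) = 10^-3.280 = 5.248×10^-4

L_X/L_Y ≈ 5.25×10^-4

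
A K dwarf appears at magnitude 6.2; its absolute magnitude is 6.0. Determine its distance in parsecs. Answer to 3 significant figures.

μ = m − M = 0.200
m − M = 5 log₁₀ d − 5
log₁₀ d = (m − M)/5 + 1 = 1.0400
d = 10^1.0400 = 10.96 pc

d ≈ 11.0 pc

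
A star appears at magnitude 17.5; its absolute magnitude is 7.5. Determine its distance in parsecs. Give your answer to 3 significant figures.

μ = m − M = 10.000
m − M = 5 log₁₀ d − 5
log₁₀ d = (m − M)/5 + 1 = 3.0000
d = 10^3.0000 = 1000 pc

d ≈ 1000 pc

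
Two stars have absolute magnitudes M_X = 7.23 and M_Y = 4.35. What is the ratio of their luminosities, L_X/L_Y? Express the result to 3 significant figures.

L_X/L_Y ≈ 0.0705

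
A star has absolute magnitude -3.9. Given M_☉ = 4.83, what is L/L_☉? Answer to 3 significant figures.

L/L_☉ ≈ 3100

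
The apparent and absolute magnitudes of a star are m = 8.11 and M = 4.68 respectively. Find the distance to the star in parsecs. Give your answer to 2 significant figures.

μ = m − M = 3.430
m − M = 5 log₁₀ d − 5
log₁₀ d = (m − M)/5 + 1 = 1.6860
d = 10^1.6860 = 48.53 pc

d ≈ 49 pc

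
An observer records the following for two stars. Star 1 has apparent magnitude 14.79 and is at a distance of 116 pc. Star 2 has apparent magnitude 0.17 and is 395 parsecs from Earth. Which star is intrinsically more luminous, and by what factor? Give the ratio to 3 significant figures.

Star 2 is more luminous, by a factor of 8.17×10^6.

Star 1: M = m − 5 log₁₀ d + 5 = 14.79 − 5·2.0645 + 5 = 9.468
Star 2: M = m − 5 log₁₀ d + 5 = 0.17 − 5·2.5966 + 5 = -7.813
ΔM = M_1 − M_2 = 9.468 − (-7.813) = 17.281; smaller M is more luminous → Star 2.
L ratio = 10^(0.4 |ΔM|) = 10^6.912 = 8.171×10^6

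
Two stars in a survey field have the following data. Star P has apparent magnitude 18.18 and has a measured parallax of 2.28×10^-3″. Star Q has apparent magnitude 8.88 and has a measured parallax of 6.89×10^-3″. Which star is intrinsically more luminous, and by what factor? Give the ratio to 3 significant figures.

Star P: d = 1/p = 1/2.28×10^-3″ = 438.6 pc
Star P: M = m − 5 log₁₀ d + 5 = 18.18 − 5·2.6421 + 5 = 9.970
Star Q: d = 1/p = 1/6.89×10^-3″ = 145.1 pc
Star Q: M = m − 5 log₁₀ d + 5 = 8.88 − 5·2.1618 + 5 = 3.071
ΔM = M_P − M_Q = 9.970 − (3.071) = 6.899; smaller M is more luminous → Star Q.
L ratio = 10^(0.4 |ΔM|) = 10^2.759 = 574.7

Star Q is more luminous, by a factor of 575.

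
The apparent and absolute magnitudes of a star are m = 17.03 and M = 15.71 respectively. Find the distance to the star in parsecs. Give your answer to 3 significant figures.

d ≈ 18.4 pc

Distance modulus: m − M = 17.03 − (15.71) = 1.320
m − M = 5 log₁₀ d − 5
log₁₀ d = (m − M)/5 + 1 = 1.2640
d = 10^1.2640 = 18.37 pc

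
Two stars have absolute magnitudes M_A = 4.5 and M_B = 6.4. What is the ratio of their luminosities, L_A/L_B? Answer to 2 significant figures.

ΔM = M_A − M_B = -1.9
L_A/L_B = 10^(−0.4 ΔM) = 10^0.760 = 5.754

L_A/L_B ≈ 5.8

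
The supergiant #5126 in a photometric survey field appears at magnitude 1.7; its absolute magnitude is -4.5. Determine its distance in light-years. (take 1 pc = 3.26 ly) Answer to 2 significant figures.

d ≈ 570 ly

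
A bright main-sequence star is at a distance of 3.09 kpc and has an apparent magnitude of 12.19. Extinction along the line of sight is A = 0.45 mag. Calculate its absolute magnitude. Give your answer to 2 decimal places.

d = 3.09 kpc = 3090 pc
5 log₁₀(d/10 pc) = 5 log₁₀(3090) − 5 = 12.450
M = m − 5 log₁₀(d/10) − A = 12.19 − 12.450 − 0.45 = -0.710

M ≈ -0.71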